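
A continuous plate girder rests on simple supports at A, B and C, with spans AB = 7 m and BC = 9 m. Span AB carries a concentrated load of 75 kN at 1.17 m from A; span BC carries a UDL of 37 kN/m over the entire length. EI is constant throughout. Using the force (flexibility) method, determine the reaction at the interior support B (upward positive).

Take M_B as the redundant. Released structure: two simple spans AB and BC with a hinge at B.
Discontinuity in slope at B on the released structure — sum the simple-span end rotations:
  span AB: point load 75 at a = 1.17: Pab(L + a)/(6LEI) = 99.51/EI
  span BC: UDL 37: wL³/(24EI) = 1124/EI
  relative rotation θ_0 = (99.51 + 1124)/EI = 1223/EI
A unit hogging moment at B produces rotation L₁/(3EI) + L₂/(3EI) = 5.333/EI.
Slope continuity at B: θ_0 = M_B·5.333/EI, so M_B = 1223/5.333 = 229.4 kN·m (hogging).
Span AB, ΣM about A with M_B applied at B: R_B^{AB}·7 = 87.75 + 229.4, so R_B^{AB} = 45.31 kN and R_A = 75 − 45.31 = 29.69 kN.
Span BC, ΣM about C: R_B^{BC}·9 = 1498 + 229.4, so R_B^{BC} = 192 kN and R_C = 333 − 192 = 141 kN.
R_B = 45.31 + 192 = 237.3 kN.

R_B = 237.3 kN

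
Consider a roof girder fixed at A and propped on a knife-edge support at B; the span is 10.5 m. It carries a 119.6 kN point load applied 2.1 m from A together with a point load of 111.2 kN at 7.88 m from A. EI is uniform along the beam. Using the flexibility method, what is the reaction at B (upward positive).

Choose R_B as the redundant. The primary structure is the cantilever fixed at A.
Primary-structure tip deflection at B by superposition:
  point load 119.6 at a = 2.1: Pa²(3L − a)/(6EI) = 2584/EI
  point load 111.2 at a = 7.88: Pa²(3L − a)/(6EI) = 27182/EI
  δ_0 = 29767/EI
Flexibility coefficient — unit upward force at B: δ_{BB} = L³/(3EI) = 385.9/EI.
The prop prevents deflection at B: R_B = δ_0/δ_{BB} = 29767/385.9 = 77.14 kN.

R_B = 77.14 kN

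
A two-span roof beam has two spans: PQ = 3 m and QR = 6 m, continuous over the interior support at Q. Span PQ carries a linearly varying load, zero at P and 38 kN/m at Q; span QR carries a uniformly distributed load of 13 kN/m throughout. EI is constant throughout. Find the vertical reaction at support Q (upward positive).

R_Q = 100.3 kN

Release continuity at Q by inserting a hinge; the redundant is the internal moment M_Q. The primary structure is two simply-supported spans PQ and QR.
Rotations at Q on the released spans (each span's end-slope, ×1/EI):
  span PQ: triangular load, peak 38: w₀L³/(45EI) = 22.8/EI
  span QR: UDL 13: wL³/(24EI) = 117/EI
  relative rotation θ_0 = (22.8 + 117)/EI = 139.8/EI
A unit hogging moment at Q produces rotation L₁/(3EI) + L₂/(3EI) = 3/EI.
Compatibility: M_Q·(L₁+L₂)/(3EI) = θ_0, giving M_Q = 46.6 kN·m (hogging).
Span PQ, ΣM about P with M_Q applied at Q: R_Q^{PQ}·3 = 114 + 46.6, so R_Q^{PQ} = 53.53 kN and R_P = 57 − 53.53 = 3.467 kN.
Span QR, ΣM about R: R_Q^{QR}·6 = 234 + 46.6, so R_Q^{QR} = 46.77 kN and R_R = 78 − 46.77 = 31.23 kN.
R_Q = 53.53 + 46.77 = 100.3 kN.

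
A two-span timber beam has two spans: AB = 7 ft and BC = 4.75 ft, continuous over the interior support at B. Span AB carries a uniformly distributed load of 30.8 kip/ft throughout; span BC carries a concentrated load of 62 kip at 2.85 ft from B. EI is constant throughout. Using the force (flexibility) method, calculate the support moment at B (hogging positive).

M_B = 132.4 kip·ft

Insert a hinge at B; M_B is the redundant, and each span becomes simply supported.
Rotations at B on the released spans (each span's end-slope, ×1/EI):
  span AB: UDL 30.8: wL³/(24EI) = 440.2/EI
  span BC: point load 62 at a = 2.85: Pab(L + b)/(6LEI) = 78.34/EI
  relative rotation θ_0 = (440.2 + 78.34)/EI = 518.5/EI
A unit hogging moment at B produces rotation L₁/(3EI) + L₂/(3EI) = 3.917/EI.
Slope continuity at B: θ_0 = M_B·3.917/EI, so M_B = 518.5/3.917 = 132.4 kip·ft (hogging).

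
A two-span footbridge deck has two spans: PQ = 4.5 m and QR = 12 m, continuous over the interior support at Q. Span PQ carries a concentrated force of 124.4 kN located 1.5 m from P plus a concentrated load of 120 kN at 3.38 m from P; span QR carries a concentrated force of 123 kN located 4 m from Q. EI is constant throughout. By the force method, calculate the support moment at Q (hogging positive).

M_Q = 245.5 kN·m

Take M_Q as the redundant. Released structure: two simple spans PQ and QR with a hinge at Q.
Discontinuity in slope at Q on the released structure — sum the simple-span end rotations:
  span PQ: point load 124.4 at a = 1.5: Pab(L + a)/(6LEI) = 124.4/EI
  span PQ: point load 120 at a = 3.38: Pab(L + a)/(6LEI) = 132.6/EI
  span QR: point load 123 at a = 4: Pab(L + b)/(6LEI) = 1093/EI
  relative rotation θ_0 = (257 + 1093)/EI = 1350/EI
A unit hogging moment at Q produces rotation L₁/(3EI) + L₂/(3EI) = 5.5/EI.
Slope continuity at Q: θ_0 = M_Q·5.5/EI, so M_Q = 1350/5.5 = 245.5 kN·m (hogging).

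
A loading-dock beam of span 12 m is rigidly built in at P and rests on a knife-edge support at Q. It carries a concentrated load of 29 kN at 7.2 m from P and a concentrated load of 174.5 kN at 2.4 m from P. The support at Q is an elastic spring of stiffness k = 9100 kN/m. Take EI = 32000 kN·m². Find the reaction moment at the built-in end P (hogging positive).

M_P = 361.6 kN·m

Choose R_Q as the redundant. The primary structure is the cantilever fixed at P.
Downward deflection at the released point Q due to the loads:
  point load 29 at a = 7.2: Pa²(3L − a)/(6EI) = 7216/EI
  point load 174.5 at a = 2.4: Pa²(3L − a)/(6EI) = 5629/EI
  δ_0 = 12845/EI
Tip deflection under a unit load at Q: L³/(3EI) = 576/EI.
With EI = 32000 kN·m²: δ_0 = 0.4014 m and δ_{QQ} = 0.018 m/kN.
Compatibility — the spring shortens by R_Q/k under the reaction it provides: δ_0 − R_Q·δ_{QQ} = R_Q/k. With 1/k = 0.00011 m/kN, R_Q = δ_0 / (δ_{QQ} + 1/k) = 0.4014 / (0.018 + 0.00011) = 22.16 kN.
Moment equilibrium about P: M_P = Σ(load moments about P) − R_Q·L = 627.6 − 22.16×12 = 361.6 kN·m.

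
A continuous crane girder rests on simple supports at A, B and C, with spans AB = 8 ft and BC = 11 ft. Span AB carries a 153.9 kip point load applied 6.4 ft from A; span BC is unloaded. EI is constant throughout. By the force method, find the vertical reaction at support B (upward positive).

Insert a hinge at B; M_B is the redundant, and each span becomes simply supported.
Discontinuity in slope at B on the released structure — sum the simple-span end rotations:
  span AB: point load 153.9 at a = 6.4: Pab(L + a)/(6LEI) = 472.8/EI
  relative rotation θ_0 = (472.8 + 0)/EI = 472.8/EI
A unit hogging moment at B produces rotation L₁/(3EI) + L₂/(3EI) = 6.333/EI.
Slope continuity at B: θ_0 = M_B·6.333/EI, so M_B = 472.8/6.333 = 74.65 kip·ft (hogging).
Span AB, ΣM about A with M_B applied at B: R_B^{AB}·8 = 985 + 74.65, so R_B^{AB} = 132.5 kip and R_A = 153.9 − 132.5 = 21.45 kip.
Span BC, ΣM about C: R_B^{BC}·11 = 0 + 74.65, so R_B^{BC} = 6.786 kip and R_C = 0 − 6.786 = -6.786 kip.
R_B = 132.5 + 6.786 = 139.2 kip.

R_B = 139.2 kip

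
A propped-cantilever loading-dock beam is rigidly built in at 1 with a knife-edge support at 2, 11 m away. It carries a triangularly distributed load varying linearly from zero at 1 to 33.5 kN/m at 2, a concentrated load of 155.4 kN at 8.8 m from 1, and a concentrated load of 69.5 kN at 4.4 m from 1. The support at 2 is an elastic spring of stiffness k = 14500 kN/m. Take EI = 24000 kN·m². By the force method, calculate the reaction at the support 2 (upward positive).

R_2 = 224.4 kN

Choose R_2 as the redundant. The primary structure is the cantilever fixed at 1.
Free-end deflection of the primary structure under the applied loading (downward +):
  triangular load, peak 33.5 at the free end: 11w₀L⁴/(120EI) = 44960/EI
  point load 155.4 at a = 8.8: Pa²(3L − a)/(6EI) = 48538/EI
  point load 69.5 at a = 4.4: Pa²(3L − a)/(6EI) = 6414/EI
  δ_0 = 99912/EI
Tip deflection under a unit load at 2: L³/(3EI) = 443.7/EI.
With EI = 24000 kN·m²: δ_0 = 4.163 m and δ_{22} = 0.018486 m/kN.
Compatibility — the spring shortens by R_2/k under the reaction it provides: δ_0 − R_2·δ_{22} = R_2/k. With 1/k = 0.000069 m/kN, R_2 = δ_0 / (δ_{22} + 1/k) = 4.163 / (0.018486 + 0.000069) = 224.4 kN.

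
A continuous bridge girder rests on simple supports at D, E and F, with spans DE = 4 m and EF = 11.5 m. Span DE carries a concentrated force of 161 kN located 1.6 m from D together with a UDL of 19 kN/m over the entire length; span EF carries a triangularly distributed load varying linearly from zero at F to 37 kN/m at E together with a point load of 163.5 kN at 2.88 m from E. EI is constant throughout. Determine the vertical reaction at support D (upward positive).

R_D = 7.39 kN

Insert a hinge at E; M_E is the redundant, and each span becomes simply supported.
Rotations at E on the released spans (each span's end-slope, ×1/EI):
  span DE: point load 161 at a = 1.6: Pab(L + a)/(6LEI) = 144.3/EI
  span DE: UDL 19: wL³/(24EI) = 50.67/EI
  span EF: triangular load, peak 37: w₀L³/(45EI) = 1250/EI
  span EF: point load 163.5 at a = 2.88: Pab(L + b)/(6LEI) = 1184/EI
  relative rotation θ_0 = (194.9 + 2434)/EI = 2629/EI
A unit hogging moment at E produces rotation L₁/(3EI) + L₂/(3EI) = 5.167/EI.
Compatibility: M_E·(L₁+L₂)/(3EI) = θ_0, giving M_E = 508.8 kN·m (hogging).
Span DE, ΣM about D with M_E applied at E: R_E^{DE}·4 = 409.6 + 508.8, so R_E^{DE} = 229.6 kN and R_D = 237 − 229.6 = 7.39 kN.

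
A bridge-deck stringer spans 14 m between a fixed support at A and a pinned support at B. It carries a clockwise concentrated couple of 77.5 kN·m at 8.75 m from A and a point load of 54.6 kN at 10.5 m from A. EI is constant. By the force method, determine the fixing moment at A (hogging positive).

Take the reaction at B as the redundant and release it; the primary structure is a cantilever fixed at A.
Downward deflection at the released point B due to the loads:
  clockwise couple 77.5 at a = 8.75: M₀a(2L − a)/(2EI) = 6527/EI
  point load 54.6 at a = 10.5: Pa²(3L − a)/(6EI) = 31603/EI
  δ_0 = 38130/EI
Tip deflection under a unit load at B: L³/(3EI) = 914.7/EI.
Compatibility at B: δ_0 − R_B·δ_{BB} = 0, so R_B = 38130/914.7 = 41.69 kN.
Moment equilibrium about A: M_A = Σ(load moments about A) − R_B·L = 650.8 − 41.69×14 = 67.18 kN·m.

M_A = 67.18 kN·m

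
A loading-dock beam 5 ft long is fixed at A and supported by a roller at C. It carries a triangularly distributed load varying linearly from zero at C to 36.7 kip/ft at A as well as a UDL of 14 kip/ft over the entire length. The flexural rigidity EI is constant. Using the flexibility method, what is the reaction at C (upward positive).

Take the reaction at C as the redundant and release it; the primary structure is a cantilever fixed at A.
Downward deflection at the released point C due to the loads:
  triangular load, peak 36.7 at the fixed end: w₀L⁴/(30EI) = 764.6/EI
  UDL 14: wL⁴/(8EI) = 1094/EI
  δ_0 = 1858/EI
Tip deflection under a unit load at C: L³/(3EI) = 41.67/EI.
Compatibility at C: δ_0 − R_C·δ_{CC} = 0, so R_C = 1858/41.67 = 44.6 kip.

R_C = 44.6 kip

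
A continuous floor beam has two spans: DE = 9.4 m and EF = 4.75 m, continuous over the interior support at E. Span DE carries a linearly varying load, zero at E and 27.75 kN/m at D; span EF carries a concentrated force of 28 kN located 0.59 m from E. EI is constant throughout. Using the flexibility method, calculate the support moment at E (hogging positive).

M_E = 99.57 kN·m

Insert a hinge at E; M_E is the redundant, and each span becomes simply supported.
End slopes at the hinge E, treating each span as simply supported:
  span DE: triangular load, peak 27.75: 7w₀L³/(360EI) = 448.2/EI
  span EF: point load 28 at a = 0.59: Pab(L + b)/(6LEI) = 21.49/EI
  relative rotation θ_0 = (448.2 + 21.49)/EI = 469.7/EI
A unit hogging moment at E produces rotation L₁/(3EI) + L₂/(3EI) = 4.717/EI.
Compatibility: M_E·(L₁+L₂)/(3EI) = θ_0, giving M_E = 99.57 kN·m (hogging).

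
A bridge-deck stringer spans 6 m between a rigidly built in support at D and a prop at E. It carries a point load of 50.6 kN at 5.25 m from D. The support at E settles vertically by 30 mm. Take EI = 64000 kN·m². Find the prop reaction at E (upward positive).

R_E = 14.5 kN

Remove the prop at E; the released (primary) structure is a cantilever built in at D.
Primary-structure tip deflection at E by superposition:
  point load 50.6 at a = 5.25: Pa²(3L − a)/(6EI) = 2964/EI
Tip deflection under a unit load at E: L³/(3EI) = 72/EI.
With EI = 64000 kN·m²: δ_0 = 0.046307 m and δ_{EE} = 0.001125 m/kN.
Compatibility — the beam at E must follow the support down by 0.03 m: δ_0 − R_E·δ_{EE} = 0.03, so R_E = (0.046307 − 0.03)/0.001125 = 14.5 kN.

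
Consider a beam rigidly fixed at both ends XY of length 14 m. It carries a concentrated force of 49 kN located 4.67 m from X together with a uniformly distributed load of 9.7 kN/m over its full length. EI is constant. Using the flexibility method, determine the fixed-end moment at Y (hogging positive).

M_Y = 209.3 kN·m

Take the two fixed-end moments M_X, M_Y as redundants; the released structure is the simple span XY.
Simple-span end rotations at X and Y under the given loads:
  at X: point load 49 at a = 4.67: Pab(L + b)/(6LEI) = 593/EI
  at Y: point load 49 at a = 4.67: Pab(L + a)/(6LEI) = 474.5/EI
  at X: UDL 9.7: wL³/(24EI) = 1109/EI
  at Y: UDL 9.7: wL³/(24EI) = 1109/EI
  θ_X0 = 1702/EI,  θ_Y0 = 1584/EI
Flexibility coefficients: a unit moment at one end gives L/(3EI) there and L/(6EI) at the far end, so f₁₁ = f₂₂ = 4.667/EI and f₁₂ = f₂₁ = 2.333/EI.
Compatibility — zero rotation at each built-in end:
  4.667 M_X + 2.333 M_Y = 1702
  2.333 M_X + 4.667 M_Y = 1584
Solving the pair gives M_X = 260.1 kN·m and M_Y = 209.3 kN·m (hogging).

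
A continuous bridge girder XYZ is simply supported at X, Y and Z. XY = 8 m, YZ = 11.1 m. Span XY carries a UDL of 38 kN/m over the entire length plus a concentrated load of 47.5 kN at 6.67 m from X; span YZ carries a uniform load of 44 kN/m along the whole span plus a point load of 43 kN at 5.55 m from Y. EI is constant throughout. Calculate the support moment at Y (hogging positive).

Release continuity at Y by inserting a hinge; the redundant is the internal moment M_Y. The primary structure is two simply-supported spans XY and YZ.
Discontinuity in slope at Y on the released structure — sum the simple-span end rotations:
  span XY: UDL 38: wL³/(24EI) = 810.7/EI
  span XY: point load 47.5 at a = 6.67: Pab(L + a)/(6LEI) = 128.8/EI
  span YZ: UDL 44: wL³/(24EI) = 2507/EI
  span YZ: point load 43 at a = 5.55: Pab(L + b)/(6LEI) = 331.1/EI
  relative rotation θ_0 = (939.5 + 2838)/EI = 3778/EI
A unit hogging moment at Y produces rotation L₁/(3EI) + L₂/(3EI) = 6.367/EI.
Compatibility: M_Y·(L₁+L₂)/(3EI) = θ_0, giving M_Y = 593.4 kN·m (hogging).

M_Y = 593.4 kN·m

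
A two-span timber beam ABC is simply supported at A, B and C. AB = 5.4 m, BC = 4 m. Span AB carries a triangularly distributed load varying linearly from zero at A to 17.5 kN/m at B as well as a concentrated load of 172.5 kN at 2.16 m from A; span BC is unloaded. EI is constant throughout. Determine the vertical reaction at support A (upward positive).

Take M_B as the redundant. Released structure: two simple spans AB and BC with a hinge at B.
Discontinuity in slope at B on the released structure — sum the simple-span end rotations:
  span AB: triangular load, peak 17.5: w₀L³/(45EI) = 61.24/EI
  span AB: point load 172.5 at a = 2.16: Pab(L + a)/(6LEI) = 281.7/EI
  relative rotation θ_0 = (342.9 + 0)/EI = 342.9/EI
A unit hogging moment at B produces rotation L₁/(3EI) + L₂/(3EI) = 3.133/EI.
Compatibility: M_B·(L₁+L₂)/(3EI) = θ_0, giving M_B = 109.4 kN·m (hogging).
Span AB, ΣM about A with M_B applied at B: R_B^{AB}·5.4 = 542.7 + 109.4, so R_B^{AB} = 120.8 kN and R_A = 219.8 − 120.8 = 98.98 kN.

R_A = 98.98 kN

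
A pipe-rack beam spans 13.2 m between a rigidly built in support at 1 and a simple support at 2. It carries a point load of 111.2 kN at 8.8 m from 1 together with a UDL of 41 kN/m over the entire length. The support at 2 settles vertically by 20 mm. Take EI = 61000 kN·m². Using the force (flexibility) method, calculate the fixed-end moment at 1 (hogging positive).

Choose R_2 as the redundant. The primary structure is the cantilever fixed at 1.
Downward deflection at the released point 2 due to the loads:
  point load 111.2 at a = 8.8: Pa²(3L − a)/(6EI) = 44205/EI
  UDL 41: wL⁴/(8EI) = 155593/EI
  δ_0 = 199798/EI
Flexibility coefficient — unit upward force at 2: δ_{22} = L³/(3EI) = 766.7/EI.
With EI = 61000 kN·m²: δ_0 = 3.2754 m and δ_{22} = 0.012568 m/kN.
Compatibility — the beam at 2 must follow the support down by 0.02 m: δ_0 − R_2·δ_{22} = 0.02, so R_2 = (3.2754 − 0.02)/0.012568 = 259 kN.
Moment equilibrium about 1: M_1 = Σ(load moments about 1) − R_2·L = 4550 − 259×13.2 = 1131 kN·m.

M_1 = 1131 kN·m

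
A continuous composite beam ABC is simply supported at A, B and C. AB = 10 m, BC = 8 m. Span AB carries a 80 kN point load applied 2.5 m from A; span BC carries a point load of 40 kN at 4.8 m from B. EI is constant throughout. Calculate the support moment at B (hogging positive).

M_B = 75.98 kN·m

Insert a hinge at B; M_B is the redundant, and each span becomes simply supported.
End slopes at the hinge B, treating each span as simply supported:
  span AB: point load 80 at a = 2.5: Pab(L + a)/(6LEI) = 312.5/EI
  span BC: point load 40 at a = 4.8: Pab(L + b)/(6LEI) = 143.4/EI
  relative rotation θ_0 = (312.5 + 143.4)/EI = 455.9/EI
A unit hogging moment at B produces rotation L₁/(3EI) + L₂/(3EI) = 6/EI.
Compatibility: M_B·(L₁+L₂)/(3EI) = θ_0, giving M_B = 75.98 kN·m (hogging).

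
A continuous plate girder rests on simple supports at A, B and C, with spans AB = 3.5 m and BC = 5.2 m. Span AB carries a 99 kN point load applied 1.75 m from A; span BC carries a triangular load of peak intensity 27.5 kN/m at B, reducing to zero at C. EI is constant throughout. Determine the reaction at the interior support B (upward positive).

R_B = 123.8 kN

Take M_B as the redundant. Released structure: two simple spans AB and BC with a hinge at B.
End slopes at the hinge B, treating each span as simply supported:
  span AB: point load 99 at a = 1.75: Pab(L + a)/(6LEI) = 75.8/EI
  span BC: triangular load, peak 27.5: w₀L³/(45EI) = 85.93/EI
  relative rotation θ_0 = (75.8 + 85.93)/EI = 161.7/EI
A unit hogging moment at B produces rotation L₁/(3EI) + L₂/(3EI) = 2.9/EI.
Compatibility: M_B·(L₁+L₂)/(3EI) = θ_0, giving M_B = 55.77 kN·m (hogging).
Span AB, ΣM about A with M_B applied at B: R_B^{AB}·3.5 = 173.2 + 55.77, so R_B^{AB} = 65.43 kN and R_A = 99 − 65.43 = 33.57 kN.
Span BC, ΣM about C: R_B^{BC}·5.2 = 247.9 + 55.77, so R_B^{BC} = 58.39 kN and R_C = 71.5 − 58.39 = 13.11 kN.
R_B = 65.43 + 58.39 = 123.8 kN.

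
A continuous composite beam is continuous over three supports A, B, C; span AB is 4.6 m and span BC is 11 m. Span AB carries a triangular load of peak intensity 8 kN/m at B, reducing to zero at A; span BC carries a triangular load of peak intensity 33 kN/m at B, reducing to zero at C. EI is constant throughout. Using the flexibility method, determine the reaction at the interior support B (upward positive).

R_B = 192.2 kN

Take M_B as the redundant. Released structure: two simple spans AB and BC with a hinge at B.
Rotations at B on the released spans (each span's end-slope, ×1/EI):
  span AB: triangular load, peak 8: w₀L³/(45EI) = 17.3/EI
  span BC: triangular load, peak 33: w₀L³/(45EI) = 976.1/EI
  relative rotation θ_0 = (17.3 + 976.1)/EI = 993.4/EI
A unit hogging moment at B produces rotation L₁/(3EI) + L₂/(3EI) = 5.2/EI.
Compatibility: M_B·(L₁+L₂)/(3EI) = θ_0, giving M_B = 191 kN·m (hogging).
Span AB, ΣM about A with M_B applied at B: R_B^{AB}·4.6 = 56.43 + 191, so R_B^{AB} = 53.8 kN and R_A = 18.4 − 53.8 = -35.4 kN.
Span BC, ΣM about C: R_B^{BC}·11 = 1331 + 191, so R_B^{BC} = 138.4 kN and R_C = 181.5 − 138.4 = 43.13 kN.
R_B = 53.8 + 138.4 = 192.2 kN.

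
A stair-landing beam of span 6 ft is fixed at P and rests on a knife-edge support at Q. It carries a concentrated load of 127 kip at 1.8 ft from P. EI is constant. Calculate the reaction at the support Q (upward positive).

R_Q = 15.43 kip

Remove the prop at Q; the released (primary) structure is a cantilever built in at P.
Deflection at Q on the released cantilever, summing each load's contribution:
  point load 127 at a = 1.8: Pa²(3L − a)/(6EI) = 1111/EI
Tip deflection under a unit load at Q: L³/(3EI) = 72/EI.
The prop prevents deflection at Q: R_Q = δ_0/δ_{QQ} = 1111/72 = 15.43 kip.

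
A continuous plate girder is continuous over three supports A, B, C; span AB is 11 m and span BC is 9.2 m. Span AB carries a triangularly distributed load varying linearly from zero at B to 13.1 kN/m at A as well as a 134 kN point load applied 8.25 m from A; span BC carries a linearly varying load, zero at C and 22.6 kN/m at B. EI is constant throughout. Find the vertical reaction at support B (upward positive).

R_B = 241.8 kN

Insert a hinge at B; M_B is the redundant, and each span becomes simply supported.
Discontinuity in slope at B on the released structure — sum the simple-span end rotations:
  span AB: triangular load, peak 13.1: 7w₀L³/(360EI) = 339/EI
  span AB: point load 134 at a = 8.25: Pab(L + a)/(6LEI) = 886.7/EI
  span BC: triangular load, peak 22.6: w₀L³/(45EI) = 391.1/EI
  relative rotation θ_0 = (1226 + 391.1)/EI = 1617/EI
A unit hogging moment at B produces rotation L₁/(3EI) + L₂/(3EI) = 6.733/EI.
Compatibility: M_B·(L₁+L₂)/(3EI) = θ_0, giving M_B = 240.1 kN·m (hogging).
Span AB, ΣM about A with M_B applied at B: R_B^{AB}·11 = 1370 + 240.1, so R_B^{AB} = 146.3 kN and R_A = 206.1 − 146.3 = 59.7 kN.
Span BC, ΣM about C: R_B^{BC}·9.2 = 637.6 + 240.1, so R_B^{BC} = 95.41 kN and R_C = 104 − 95.41 = 8.553 kN.
R_B = 146.3 + 95.41 = 241.8 kN.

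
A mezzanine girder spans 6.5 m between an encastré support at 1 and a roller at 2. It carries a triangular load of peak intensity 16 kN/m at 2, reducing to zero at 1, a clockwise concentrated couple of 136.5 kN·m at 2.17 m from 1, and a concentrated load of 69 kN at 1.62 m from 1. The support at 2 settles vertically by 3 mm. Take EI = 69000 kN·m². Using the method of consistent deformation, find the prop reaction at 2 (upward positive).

R_2 = 49.76 kN

Take the reaction at 2 as the redundant and release it; the primary structure is a cantilever fixed at 1.
Primary-structure tip deflection at 2 by superposition:
  triangular load, peak 16 at the free end: 11w₀L⁴/(120EI) = 2618/EI
  clockwise couple 136.5 at a = 2.17: M₀a(2L − a)/(2EI) = 1604/EI
  point load 69 at a = 1.62: Pa²(3L − a)/(6EI) = 539.6/EI
  δ_0 = 4762/EI
Flexibility coefficient — unit upward force at 2: δ_{22} = L³/(3EI) = 91.54/EI.
With EI = 69000 kN·m²: δ_0 = 0.06901 m and δ_{22} = 0.001327 m/kN.
Compatibility — the beam at 2 must follow the support down by 0.003 m: δ_0 − R_2·δ_{22} = 0.003, so R_2 = (0.06901 − 0.003)/0.001327 = 49.76 kN.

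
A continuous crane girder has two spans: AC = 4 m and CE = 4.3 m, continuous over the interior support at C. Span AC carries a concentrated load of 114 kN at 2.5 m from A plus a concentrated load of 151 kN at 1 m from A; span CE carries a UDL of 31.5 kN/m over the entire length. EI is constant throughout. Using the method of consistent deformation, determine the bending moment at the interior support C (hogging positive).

Release continuity at C by inserting a hinge; the redundant is the internal moment M_C. The primary structure is two simply-supported spans AC and CE.
End slopes at the hinge C, treating each span as simply supported:
  span AC: point load 114 at a = 2.5: Pab(L + a)/(6LEI) = 115.8/EI
  span AC: point load 151 at a = 1: Pab(L + a)/(6LEI) = 94.38/EI
  span CE: UDL 31.5: wL³/(24EI) = 104.4/EI
  relative rotation θ_0 = (210.2 + 104.4)/EI = 314.5/EI
A unit hogging moment at C produces rotation L₁/(3EI) + L₂/(3EI) = 2.767/EI.
Slope continuity at C: θ_0 = M_C·2.767/EI, so M_C = 314.5/2.767 = 113.7 kN·m (hogging).

M_C = 113.7 kN·m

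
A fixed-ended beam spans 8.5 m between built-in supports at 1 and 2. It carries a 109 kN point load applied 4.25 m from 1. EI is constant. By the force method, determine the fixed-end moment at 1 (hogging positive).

Take the two fixed-end moments M_1, M_2 as redundants; the released structure is the simple span 12.
End rotations of the released simple span under the applied load (×1/EI):
  at 1: point load 109 at a = 4.25: Pab(L + b)/(6LEI) = 492.2/EI
  at 2: point load 109 at a = 4.25: Pab(L + a)/(6LEI) = 492.2/EI
  θ_10 = 492.2/EI,  θ_20 = 492.2/EI
Flexibility coefficients: a unit moment at one end gives L/(3EI) there and L/(6EI) at the far end, so f₁₁ = f₂₂ = 2.833/EI and f₁₂ = f₂₁ = 1.417/EI.
Compatibility — zero rotation at each built-in end:
  2.833 M_1 + 1.417 M_2 = 492.2
  1.417 M_1 + 2.833 M_2 = 492.2
Solving the pair gives M_1 = 115.8 kN·m and M_2 = 115.8 kN·m (hogging).

M_1 = 115.8 kN·m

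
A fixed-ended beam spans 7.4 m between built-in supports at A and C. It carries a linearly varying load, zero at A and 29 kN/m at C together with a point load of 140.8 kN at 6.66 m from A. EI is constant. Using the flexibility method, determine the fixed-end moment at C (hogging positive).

M_C = 163.8 kN·m

Release both end moments; the primary structure is a simply-supported span AC with redundants M_A and M_C.
On the primary (simply-supported) span, the end slopes from the loading are:
  at A: triangular load, peak 29: 7w₀L³/(360EI) = 228.5/EI
  at C: triangular load, peak 29: w₀L³/(45EI) = 261.1/EI
  at A: point load 140.8 at a = 6.66: Pab(L + b)/(6LEI) = 127.2/EI
  at C: point load 140.8 at a = 6.66: Pab(L + a)/(6LEI) = 219.7/EI
  θ_A0 = 355.7/EI,  θ_C0 = 480.9/EI
Flexibility coefficients: a unit moment at one end gives L/(3EI) there and L/(6EI) at the far end, so f₁₁ = f₂₂ = 2.467/EI and f₁₂ = f₂₁ = 1.233/EI.
Compatibility — zero rotation at each built-in end:
  2.467 M_A + 1.233 M_C = 355.7
  1.233 M_A + 2.467 M_C = 480.9
Solving the pair gives M_A = 62.31 kN·m and M_C = 163.8 kN·m (hogging).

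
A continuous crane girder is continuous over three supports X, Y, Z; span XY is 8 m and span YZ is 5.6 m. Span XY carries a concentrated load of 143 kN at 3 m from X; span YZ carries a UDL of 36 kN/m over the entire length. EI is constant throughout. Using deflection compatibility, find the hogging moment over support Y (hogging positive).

M_Y = 166.5 kN·m

Insert a hinge at Y; M_Y is the redundant, and each span becomes simply supported.
Rotations at Y on the released spans (each span's end-slope, ×1/EI):
  span XY: point load 143 at a = 3: Pab(L + a)/(6LEI) = 491.6/EI
  span YZ: UDL 36: wL³/(24EI) = 263.4/EI
  relative rotation θ_0 = (491.6 + 263.4)/EI = 755/EI
A unit hogging moment at Y produces rotation L₁/(3EI) + L₂/(3EI) = 4.533/EI.
Slope continuity at Y: θ_0 = M_Y·4.533/EI, so M_Y = 755/4.533 = 166.5 kN·m (hogging).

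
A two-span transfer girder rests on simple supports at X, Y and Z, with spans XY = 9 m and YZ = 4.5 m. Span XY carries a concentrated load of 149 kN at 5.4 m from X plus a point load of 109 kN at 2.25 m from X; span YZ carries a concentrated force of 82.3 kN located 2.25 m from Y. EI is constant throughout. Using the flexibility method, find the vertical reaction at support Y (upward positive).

R_Y = 248.3 kN

Take M_Y as the redundant. Released structure: two simple spans XY and YZ with a hinge at Y.
Rotations at Y on the released spans (each span's end-slope, ×1/EI):
  span XY: point load 149 at a = 5.4: Pab(L + a)/(6LEI) = 772.4/EI
  span XY: point load 109 at a = 2.25: Pab(L + a)/(6LEI) = 344.9/EI
  span YZ: point load 82.3 at a = 2.25: Pab(L + b)/(6LEI) = 104.2/EI
  relative rotation θ_0 = (1117 + 104.2)/EI = 1221/EI
A unit hogging moment at Y produces rotation L₁/(3EI) + L₂/(3EI) = 4.5/EI.
Compatibility: M_Y·(L₁+L₂)/(3EI) = θ_0, giving M_Y = 271.4 kN·m (hogging).
Span XY, ΣM about X with M_Y applied at Y: R_Y^{XY}·9 = 1050 + 271.4, so R_Y^{XY} = 146.8 kN and R_X = 258 − 146.8 = 111.2 kN.
Span YZ, ΣM about Z: R_Y^{YZ}·4.5 = 185.2 + 271.4, so R_Y^{YZ} = 101.5 kN and R_Z = 82.3 − 101.5 = -19.17 kN.
R_Y = 146.8 + 101.5 = 248.3 kN.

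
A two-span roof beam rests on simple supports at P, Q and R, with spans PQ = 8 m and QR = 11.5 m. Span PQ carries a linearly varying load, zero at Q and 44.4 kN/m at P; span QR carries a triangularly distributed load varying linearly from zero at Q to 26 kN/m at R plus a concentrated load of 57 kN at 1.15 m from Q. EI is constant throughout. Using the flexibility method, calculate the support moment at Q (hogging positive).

M_Q = 219.3 kN·m

Release continuity at Q by inserting a hinge; the redundant is the internal moment M_Q. The primary structure is two simply-supported spans PQ and QR.
Discontinuity in slope at Q on the released structure — sum the simple-span end rotations:
  span PQ: triangular load, peak 44.4: 7w₀L³/(360EI) = 442/EI
  span QR: triangular load, peak 26: 7w₀L³/(360EI) = 768.9/EI
  span QR: point load 57 at a = 1.15: Pab(L + b)/(6LEI) = 214.8/EI
  relative rotation θ_0 = (442 + 983.7)/EI = 1426/EI
A unit hogging moment at Q produces rotation L₁/(3EI) + L₂/(3EI) = 6.5/EI.
Slope continuity at Q: θ_0 = M_Q·6.5/EI, so M_Q = 1426/6.5 = 219.3 kN·m (hogging).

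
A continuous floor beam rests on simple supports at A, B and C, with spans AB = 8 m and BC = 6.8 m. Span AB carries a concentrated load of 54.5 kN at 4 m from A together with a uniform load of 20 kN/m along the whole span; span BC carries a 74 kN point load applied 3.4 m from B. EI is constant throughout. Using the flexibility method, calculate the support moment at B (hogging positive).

Take M_B as the redundant. Released structure: two simple spans AB and BC with a hinge at B.
Rotations at B on the released spans (each span's end-slope, ×1/EI):
  span AB: point load 54.5 at a = 4: Pab(L + a)/(6LEI) = 218/EI
  span AB: UDL 20: wL³/(24EI) = 426.7/EI
  span BC: point load 74 at a = 3.4: Pab(L + b)/(6LEI) = 213.9/EI
  relative rotation θ_0 = (644.7 + 213.9)/EI = 858.5/EI
A unit hogging moment at B produces rotation L₁/(3EI) + L₂/(3EI) = 4.933/EI.
Slope continuity at B: θ_0 = M_B·4.933/EI, so M_B = 858.5/4.933 = 174 kN·m (hogging).

M_B = 174 kN·m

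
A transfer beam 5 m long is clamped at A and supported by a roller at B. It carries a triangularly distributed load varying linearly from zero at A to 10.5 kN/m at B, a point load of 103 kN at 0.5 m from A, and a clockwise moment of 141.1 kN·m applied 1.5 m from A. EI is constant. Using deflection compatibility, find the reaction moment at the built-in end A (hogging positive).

Remove the prop at B; the released (primary) structure is a cantilever built in at A.
Primary-structure tip deflection at B by superposition:
  triangular load, peak 10.5 at the free end: 11w₀L⁴/(120EI) = 601.6/EI
  point load 103 at a = 0.5: Pa²(3L − a)/(6EI) = 62.23/EI
  clockwise couple 141.1 at a = 1.5: M₀a(2L − a)/(2EI) = 899.5/EI
  δ_0 = 1563/EI
Tip deflection under a unit load at B: L³/(3EI) = 41.67/EI.
Compatibility at B: δ_0 − R_B·δ_{BB} = 0, so R_B = 1563/41.67 = 37.52 kN.
Moment equilibrium about A: M_A = Σ(load moments about A) − R_B·L = 280.1 − 37.52×5 = 92.5 kN·m.

M_A = 92.5 kN·m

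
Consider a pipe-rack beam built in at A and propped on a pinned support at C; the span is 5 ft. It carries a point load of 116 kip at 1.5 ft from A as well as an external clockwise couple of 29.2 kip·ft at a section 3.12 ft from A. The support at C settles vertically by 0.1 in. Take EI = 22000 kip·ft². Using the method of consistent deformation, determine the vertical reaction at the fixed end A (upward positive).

Take the reaction at C as the redundant and release it; the primary structure is a cantilever fixed at A.
Deflection at C on the released cantilever, summing each load's contribution:
  point load 116 at a = 1.5: Pa²(3L − a)/(6EI) = 587.2/EI
  clockwise couple 29.2 at a = 3.12: M₀a(2L − a)/(2EI) = 313.4/EI
  δ_0 = 900.6/EI
Tip deflection under a unit load at C: L³/(3EI) = 41.67/EI.
With EI = 22000 kip·ft²: δ_0 = 0.040939 ft and δ_{CC} = 0.001894 ft/kip.
Compatibility — the beam at C must follow the support down by 0.008333 ft: δ_0 − R_C·δ_{CC} = 0.008333, so R_C = (0.040939 − 0.008333)/0.001894 = 17.22 kip.
Vertical equilibrium: R_A = ΣP − R_C = 116 − 17.22 = 98.78 kip.

R_A = 98.78 kip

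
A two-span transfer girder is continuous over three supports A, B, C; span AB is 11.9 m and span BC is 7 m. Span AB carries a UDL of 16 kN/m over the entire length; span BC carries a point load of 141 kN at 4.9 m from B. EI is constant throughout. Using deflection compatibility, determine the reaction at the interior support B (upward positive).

Insert a hinge at B; M_B is the redundant, and each span becomes simply supported.
Rotations at B on the released spans (each span's end-slope, ×1/EI):
  span AB: UDL 16: wL³/(24EI) = 1123/EI
  span BC: point load 141 at a = 4.9: Pab(L + b)/(6LEI) = 314.4/EI
  relative rotation θ_0 = (1123 + 314.4)/EI = 1438/EI
A unit hogging moment at B produces rotation L₁/(3EI) + L₂/(3EI) = 6.3/EI.
Compatibility: M_B·(L₁+L₂)/(3EI) = θ_0, giving M_B = 228.2 kN·m (hogging).
Span AB, ΣM about A with M_B applied at B: R_B^{AB}·11.9 = 1133 + 228.2, so R_B^{AB} = 114.4 kN and R_A = 190.4 − 114.4 = 76.02 kN.
Span BC, ΣM about C: R_B^{BC}·7 = 296.1 + 228.2, so R_B^{BC} = 74.9 kN and R_C = 141 − 74.9 = 66.1 kN.
R_B = 114.4 + 74.9 = 189.3 kN.

R_B = 189.3 kN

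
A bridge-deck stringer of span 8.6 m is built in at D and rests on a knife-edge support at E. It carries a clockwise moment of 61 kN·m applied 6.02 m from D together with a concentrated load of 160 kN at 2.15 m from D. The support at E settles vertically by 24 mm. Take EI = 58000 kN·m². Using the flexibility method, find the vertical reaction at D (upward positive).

Release the roller at E. Primary structure: cantilever fixed at D.
Deflection at E on the released cantilever, summing each load's contribution:
  clockwise couple 61 at a = 6.02: M₀a(2L − a)/(2EI) = 2053/EI
  point load 160 at a = 2.15: Pa²(3L − a)/(6EI) = 2915/EI
  δ_0 = 4968/EI
Tip deflection under a unit load at E: L³/(3EI) = 212/EI.
With EI = 58000 kN·m²: δ_0 = 0.085655 m and δ_{EE} = 0.003655 m/kN.
Compatibility — the beam at E must follow the support down by 0.024 m: δ_0 − R_E·δ_{EE} = 0.024, so R_E = (0.085655 − 0.024)/0.003655 = 16.87 kN.
Vertical equilibrium: R_D = ΣP − R_E = 160 − 16.87 = 143.1 kN.

R_D = 143.1 kN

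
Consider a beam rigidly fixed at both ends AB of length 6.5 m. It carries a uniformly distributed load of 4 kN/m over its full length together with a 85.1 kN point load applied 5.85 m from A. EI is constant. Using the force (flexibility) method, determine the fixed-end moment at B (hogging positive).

M_B = 58.89 kN·m

Release both end moments; the primary structure is a simply-supported span AB with redundants M_A and M_B.
On the primary (simply-supported) span, the end slopes from the loading are:
  at A: UDL 4: wL³/(24EI) = 45.77/EI
  at B: UDL 4: wL³/(24EI) = 45.77/EI
  at A: point load 85.1 at a = 5.85: Pab(L + b)/(6LEI) = 59.33/EI
  at B: point load 85.1 at a = 5.85: Pab(L + a)/(6LEI) = 102.5/EI
  θ_A0 = 105.1/EI,  θ_B0 = 148.2/EI
Flexibility coefficients: a unit moment at one end gives L/(3EI) there and L/(6EI) at the far end, so f₁₁ = f₂₂ = 2.167/EI and f₁₂ = f₂₁ = 1.083/EI.
Compatibility — zero rotation at each built-in end:
  2.167 M_A + 1.083 M_B = 105.1
  1.083 M_A + 2.167 M_B = 148.2
Solving the pair gives M_A = 19.06 kN·m and M_B = 58.89 kN·m (hogging).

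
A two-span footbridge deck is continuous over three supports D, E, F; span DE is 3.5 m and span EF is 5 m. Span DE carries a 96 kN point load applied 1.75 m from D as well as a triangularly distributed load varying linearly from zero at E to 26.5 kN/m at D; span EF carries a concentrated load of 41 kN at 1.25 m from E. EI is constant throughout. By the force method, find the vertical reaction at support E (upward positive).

Take M_E as the redundant. Released structure: two simple spans DE and EF with a hinge at E.
Discontinuity in slope at E on the released structure — sum the simple-span end rotations:
  span DE: point load 96 at a = 1.75: Pab(L + a)/(6LEI) = 73.5/EI
  span DE: triangular load, peak 26.5: 7w₀L³/(360EI) = 22.09/EI
  span EF: point load 41 at a = 1.25: Pab(L + b)/(6LEI) = 56.05/EI
  relative rotation θ_0 = (95.59 + 56.05)/EI = 151.6/EI
A unit hogging moment at E produces rotation L₁/(3EI) + L₂/(3EI) = 2.833/EI.
Slope continuity at E: θ_0 = M_E·2.833/EI, so M_E = 151.6/2.833 = 53.52 kN·m (hogging).
Span DE, ΣM about D with M_E applied at E: R_E^{DE}·3.5 = 222.1 + 53.52, so R_E^{DE} = 78.75 kN and R_D = 142.4 − 78.75 = 63.62 kN.
Span EF, ΣM about F: R_E^{EF}·5 = 153.8 + 53.52, so R_E^{EF} = 41.45 kN and R_F = 41 − 41.45 = -0.4545 kN.
R_E = 78.75 + 41.45 = 120.2 kN.

R_E = 120.2 kN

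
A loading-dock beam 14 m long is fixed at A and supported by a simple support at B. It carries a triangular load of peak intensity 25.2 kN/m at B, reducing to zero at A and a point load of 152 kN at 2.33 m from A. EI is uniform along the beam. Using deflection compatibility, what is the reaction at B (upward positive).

Choose R_B as the redundant. The primary structure is the cantilever fixed at A.
Deflection at B on the released cantilever, summing each load's contribution:
  triangular load, peak 25.2 at the free end: 11w₀L⁴/(120EI) = 88741/EI
  point load 152 at a = 2.33: Pa²(3L − a)/(6EI) = 5456/EI
  δ_0 = 94197/EI
Tip deflection under a unit load at B: L³/(3EI) = 914.7/EI.
The prop prevents deflection at B: R_B = δ_0/δ_{BB} = 94197/914.7 = 103 kN.

R_B = 103 kN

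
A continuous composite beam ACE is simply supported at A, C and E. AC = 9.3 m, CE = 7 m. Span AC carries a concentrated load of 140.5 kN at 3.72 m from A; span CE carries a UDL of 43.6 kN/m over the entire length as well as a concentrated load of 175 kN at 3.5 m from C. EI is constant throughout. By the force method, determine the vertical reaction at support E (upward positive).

Insert a hinge at C; M_C is the redundant, and each span becomes simply supported.
Rotations at C on the released spans (each span's end-slope, ×1/EI):
  span AC: point load 140.5 at a = 3.72: Pab(L + a)/(6LEI) = 680.5/EI
  span CE: UDL 43.6: wL³/(24EI) = 623.1/EI
  span CE: point load 175 at a = 3.5: Pab(L + b)/(6LEI) = 535.9/EI
  relative rotation θ_0 = (680.5 + 1159)/EI = 1840/EI
A unit hogging moment at C produces rotation L₁/(3EI) + L₂/(3EI) = 5.433/EI.
Compatibility: M_C·(L₁+L₂)/(3EI) = θ_0, giving M_C = 338.6 kN·m (hogging).
Span CE, ΣM about E: R_C^{CE}·7 = 1681 + 338.6, so R_C^{CE} = 288.5 kN and R_E = 480.2 − 288.5 = 191.7 kN.

R_E = 191.7 kN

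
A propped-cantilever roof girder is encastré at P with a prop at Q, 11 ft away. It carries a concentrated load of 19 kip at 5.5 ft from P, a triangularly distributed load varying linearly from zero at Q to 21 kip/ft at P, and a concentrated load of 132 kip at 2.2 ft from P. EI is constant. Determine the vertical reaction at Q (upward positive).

R_Q = 36.43 kip

Remove the prop at Q; the released (primary) structure is a cantilever built in at P.
Deflection at Q on the released cantilever, summing each load's contribution:
  point load 19 at a = 5.5: Pa²(3L − a)/(6EI) = 2634/EI
  triangular load, peak 21 at the fixed end: w₀L⁴/(30EI) = 10249/EI
  point load 132 at a = 2.2: Pa²(3L − a)/(6EI) = 3280/EI
  δ_0 = 16163/EI
Flexibility coefficient — unit upward force at Q: δ_{QQ} = L³/(3EI) = 443.7/EI.
The prop prevents deflection at Q: R_Q = δ_0/δ_{QQ} = 16163/443.7 = 36.43 kip.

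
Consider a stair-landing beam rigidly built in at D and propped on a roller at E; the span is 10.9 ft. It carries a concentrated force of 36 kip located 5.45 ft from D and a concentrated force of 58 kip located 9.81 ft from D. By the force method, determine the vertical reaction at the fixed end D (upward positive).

R_D = 33.42 kip

Choose R_E as the redundant. The primary structure is the cantilever fixed at D.
Deflection at E on the released cantilever, summing each load's contribution:
  point load 36 at a = 5.45: Pa²(3L − a)/(6EI) = 4856/EI
  point load 58 at a = 9.81: Pa²(3L − a)/(6EI) = 21294/EI
  δ_0 = 26151/EI
Tip deflection under a unit load at E: L³/(3EI) = 431.7/EI.
The prop prevents deflection at E: R_E = δ_0/δ_{EE} = 26151/431.7 = 60.58 kip.
Vertical equilibrium: R_D = ΣP − R_E = 94 − 60.58 = 33.42 kip.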